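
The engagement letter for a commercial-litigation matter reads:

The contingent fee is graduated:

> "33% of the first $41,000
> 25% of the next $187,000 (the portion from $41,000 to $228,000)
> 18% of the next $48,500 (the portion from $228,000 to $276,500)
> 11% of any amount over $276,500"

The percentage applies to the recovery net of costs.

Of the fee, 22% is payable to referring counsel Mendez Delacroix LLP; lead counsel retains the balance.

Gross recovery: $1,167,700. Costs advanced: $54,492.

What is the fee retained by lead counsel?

Fee base (net of costs): $1,167,700 − $54,492 = $1,113,208
First $41,000 at 33% = $13,530.00
Next $187,000 at 25% = $46,750.00
Next $48,500 at 18% = $8,730.00
Remaining $836,708 at 11% = $92,037.88
Fee: $13,530.00 + $46,750.00 + $8,730.00 + $92,037.88 = $161,047.88
Referral share: 22% of $161,047.88 = $35,430.53; lead counsel retains $161,047.88 − $35,430.53 = $125,617.35.

$125,617.35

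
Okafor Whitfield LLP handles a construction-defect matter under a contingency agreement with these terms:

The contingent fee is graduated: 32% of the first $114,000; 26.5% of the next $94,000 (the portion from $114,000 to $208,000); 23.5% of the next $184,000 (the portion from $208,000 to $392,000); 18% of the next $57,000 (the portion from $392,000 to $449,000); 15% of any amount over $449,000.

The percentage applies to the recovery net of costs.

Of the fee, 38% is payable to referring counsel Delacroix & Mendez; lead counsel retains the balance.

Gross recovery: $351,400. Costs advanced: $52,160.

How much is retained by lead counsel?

$51,355.47

Fee base (net of costs): $351,400 − $52,160 = $299,240
First $114,000 at 32% = $36,480.00
Next $94,000 at 26.5% = $24,910.00
Remaining $91,240 at 23.5% = $21,441.40
Fee: $36,480.00 + $24,910.00 + $21,441.40 = $82,831.40
Referral share: 38% of $82,831.40 = $31,475.93; lead counsel retains $82,831.40 − $31,475.93 = $51,355.47.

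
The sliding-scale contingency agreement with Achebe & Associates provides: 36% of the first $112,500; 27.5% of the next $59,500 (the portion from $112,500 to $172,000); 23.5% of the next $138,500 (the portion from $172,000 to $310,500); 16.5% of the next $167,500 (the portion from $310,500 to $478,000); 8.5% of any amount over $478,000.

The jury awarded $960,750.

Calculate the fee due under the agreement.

First $112,500 at 36% = $40,500.00
Next $59,500 at 27.5% = $16,362.50
Next $138,500 at 23.5% = $32,547.50
Next $167,500 at 16.5% = $27,637.50
Remaining $482,750 at 8.5% = $41,033.75
Fee: $40,500.00 + $16,362.50 + $32,547.50 + $27,637.50 + $41,033.75 = $158,081.25

$158,081.25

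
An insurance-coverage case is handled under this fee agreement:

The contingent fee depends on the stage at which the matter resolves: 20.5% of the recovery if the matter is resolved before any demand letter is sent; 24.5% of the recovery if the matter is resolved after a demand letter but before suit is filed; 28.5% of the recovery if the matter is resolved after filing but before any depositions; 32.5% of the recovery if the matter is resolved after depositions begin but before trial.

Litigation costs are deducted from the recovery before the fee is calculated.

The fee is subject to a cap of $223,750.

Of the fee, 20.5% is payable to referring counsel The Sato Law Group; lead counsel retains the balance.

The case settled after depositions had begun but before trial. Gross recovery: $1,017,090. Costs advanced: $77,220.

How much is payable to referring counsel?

$45,868.75

Fee base (net of costs): $1,017,090 − $77,220 = $939,870
The matter settled after depositions had begun but before trial, so the 32.5% rate applies.
$939,870 × 32.5% = $305,457.75
$305,457.75 exceeds the $223,750 cap, so the fee is capped at $223,750.00.
Referral share: 20.5% of $223,750.00 = $45,868.75; lead counsel retains $223,750.00 − $45,868.75 = $177,881.25.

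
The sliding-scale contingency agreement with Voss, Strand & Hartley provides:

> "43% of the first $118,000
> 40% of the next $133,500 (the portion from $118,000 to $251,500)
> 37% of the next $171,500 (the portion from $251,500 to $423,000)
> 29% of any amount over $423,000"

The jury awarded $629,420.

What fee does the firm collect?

$227,456.80

First $118,000 at 43% = $50,740.00
Next $133,500 at 40% = $53,400.00
Next $171,500 at 37% = $63,455.00
Remaining $206,420 at 29% = $59,861.80
Fee: $50,740.00 + $53,400.00 + $63,455.00 + $59,861.80 = $227,456.80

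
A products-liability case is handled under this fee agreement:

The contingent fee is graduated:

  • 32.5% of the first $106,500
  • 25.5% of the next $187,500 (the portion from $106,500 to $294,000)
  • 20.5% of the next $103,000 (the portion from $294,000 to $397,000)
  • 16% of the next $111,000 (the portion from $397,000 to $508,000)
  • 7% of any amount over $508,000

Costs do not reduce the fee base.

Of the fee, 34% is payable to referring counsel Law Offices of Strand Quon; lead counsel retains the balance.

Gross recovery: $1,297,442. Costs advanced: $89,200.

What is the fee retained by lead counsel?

Fee base is the gross recovery, $1,297,442; costs are reimbursed separately.
First $106,500 at 32.5% = $34,612.50
Next $187,500 at 25.5% = $47,812.50
Next $103,000 at 20.5% = $21,115.00
Next $111,000 at 16% = $17,760.00
Remaining $789,442 at 7% = $55,260.94
Fee: $34,612.50 + $47,812.50 + $21,115.00 + $17,760.00 + $55,260.94 = $176,560.94
Referral share: 34% of $176,560.94 = $60,030.72; lead counsel retains $176,560.94 − $60,030.72 = $116,530.22.

$116,530.22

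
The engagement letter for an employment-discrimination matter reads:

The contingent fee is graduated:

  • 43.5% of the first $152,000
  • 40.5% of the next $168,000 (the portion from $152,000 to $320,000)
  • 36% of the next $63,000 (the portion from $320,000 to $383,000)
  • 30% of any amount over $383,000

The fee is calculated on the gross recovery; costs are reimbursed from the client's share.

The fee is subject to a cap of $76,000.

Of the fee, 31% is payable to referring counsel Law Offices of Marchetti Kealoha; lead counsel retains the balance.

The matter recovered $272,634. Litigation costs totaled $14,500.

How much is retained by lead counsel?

Fee base is the gross recovery, $272,634; costs are reimbursed separately.
First $152,000 at 43.5% = $66,120.00
Remaining $120,634 at 40.5% = $48,856.77
Fee: $66,120.00 + $48,856.77 = $114,976.77
$114,976.77 exceeds the $76,000 cap, so the fee is capped at $76,000.00.
Referral share: 31% of $76,000.00 = $23,560.00; lead counsel retains $76,000.00 − $23,560.00 = $52,440.00.

$52,440.00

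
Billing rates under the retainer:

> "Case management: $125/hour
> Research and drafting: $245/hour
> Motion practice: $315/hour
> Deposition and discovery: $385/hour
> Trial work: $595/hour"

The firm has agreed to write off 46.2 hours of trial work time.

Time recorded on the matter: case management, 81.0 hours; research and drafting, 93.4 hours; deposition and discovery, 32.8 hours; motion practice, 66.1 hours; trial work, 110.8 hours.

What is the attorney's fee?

$104,894.50

Case management: 81.0 × $125 = $10,125.00
Research and drafting: 93.4 × $245 = $22,883.00
Motion practice: 66.1 × $315 = $20,821.50
Deposition and discovery: 32.8 × $385 = $12,628.00
Trial work: 110.8 × $595 = $65,926.00
Subtotal: $132,383.50
Write-off: 46.2 × $595 = $27,489.00
Total: $132,383.50 − $27,489.00 = $104,894.50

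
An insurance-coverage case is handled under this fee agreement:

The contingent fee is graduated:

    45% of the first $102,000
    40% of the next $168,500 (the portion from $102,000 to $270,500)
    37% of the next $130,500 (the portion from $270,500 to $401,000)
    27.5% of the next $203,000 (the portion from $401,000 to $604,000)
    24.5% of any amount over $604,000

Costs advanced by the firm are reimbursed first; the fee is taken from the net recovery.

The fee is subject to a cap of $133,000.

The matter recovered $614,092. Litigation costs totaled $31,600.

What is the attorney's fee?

$133,000.00

Fee base (net of costs): $614,092 − $31,600 = $582,492
First $102,000 at 45% = $45,900.00
Next $168,500 at 40% = $67,400.00
Next $130,500 at 37% = $48,285.00
Remaining $181,492 at 27.5% = $49,910.30
Fee: $45,900.00 + $67,400.00 + $48,285.00 + $49,910.30 = $211,495.30
$211,495.30 exceeds the $133,000 cap, so the fee is capped at $133,000.00.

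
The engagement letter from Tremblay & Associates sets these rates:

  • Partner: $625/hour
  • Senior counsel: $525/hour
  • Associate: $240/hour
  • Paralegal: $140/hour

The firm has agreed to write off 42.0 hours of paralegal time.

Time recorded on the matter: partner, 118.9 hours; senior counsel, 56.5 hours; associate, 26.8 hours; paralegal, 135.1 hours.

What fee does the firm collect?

Partner: 118.9 × $625 = $74,312.50
Senior counsel: 56.5 × $525 = $29,662.50
Associate: 26.8 × $240 = $6,432.00
Paralegal: 135.1 × $140 = $18,914.00
Subtotal: $129,321.00
Write-off: 42.0 × $140 = $5,880.00
Total: $129,321.00 − $5,880.00 = $123,441.00

$123,441.00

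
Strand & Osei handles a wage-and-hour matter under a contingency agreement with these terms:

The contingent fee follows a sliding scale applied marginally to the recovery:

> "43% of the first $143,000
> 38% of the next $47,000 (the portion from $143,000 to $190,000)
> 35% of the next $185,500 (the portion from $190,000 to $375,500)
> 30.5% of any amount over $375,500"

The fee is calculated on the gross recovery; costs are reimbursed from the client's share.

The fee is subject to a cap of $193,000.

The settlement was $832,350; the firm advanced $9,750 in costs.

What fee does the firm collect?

Fee base is the gross recovery, $832,350; costs are reimbursed separately.
First $143,000 at 43% = $61,490.00
Next $47,000 at 38% = $17,860.00
Next $185,500 at 35% = $64,925.00
Remaining $456,850 at 30.5% = $139,339.25
Fee: $61,490.00 + $17,860.00 + $64,925.00 + $139,339.25 = $283,614.25
$283,614.25 exceeds the $193,000 cap, so the fee is capped at $193,000.00.

$193,000.00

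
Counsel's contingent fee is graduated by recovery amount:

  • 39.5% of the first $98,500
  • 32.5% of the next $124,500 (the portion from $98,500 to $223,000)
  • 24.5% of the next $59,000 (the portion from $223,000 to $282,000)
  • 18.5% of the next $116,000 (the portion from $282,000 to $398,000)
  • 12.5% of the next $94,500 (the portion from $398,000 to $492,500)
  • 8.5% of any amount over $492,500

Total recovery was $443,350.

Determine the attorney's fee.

$120,953.75

First $98,500 at 39.5% = $38,907.50
Next $124,500 at 32.5% = $40,462.50
Next $59,000 at 24.5% = $14,455.00
Next $116,000 at 18.5% = $21,460.00
Remaining $45,350 at 12.5% = $5,668.75
Fee: $38,907.50 + $40,462.50 + $14,455.00 + $21,460.00 + $5,668.75 = $120,953.75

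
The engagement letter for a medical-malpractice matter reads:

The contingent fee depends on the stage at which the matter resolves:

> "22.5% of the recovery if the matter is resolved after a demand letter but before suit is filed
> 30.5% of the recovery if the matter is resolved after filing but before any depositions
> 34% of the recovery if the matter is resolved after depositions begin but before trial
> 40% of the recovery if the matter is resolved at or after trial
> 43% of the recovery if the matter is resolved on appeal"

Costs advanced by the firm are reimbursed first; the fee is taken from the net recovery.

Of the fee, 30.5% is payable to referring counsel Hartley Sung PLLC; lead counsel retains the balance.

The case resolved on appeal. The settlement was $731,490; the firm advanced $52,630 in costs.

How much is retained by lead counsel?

Fee base (net of costs): $731,490 − $52,630 = $678,860
The matter resolved on appeal, so the 43% rate applies.
$678,860 × 43% = $291,909.80
Referral share: 30.5% of $291,909.80 = $89,032.49; lead counsel retains $291,909.80 − $89,032.49 = $202,877.31.

$202,877.31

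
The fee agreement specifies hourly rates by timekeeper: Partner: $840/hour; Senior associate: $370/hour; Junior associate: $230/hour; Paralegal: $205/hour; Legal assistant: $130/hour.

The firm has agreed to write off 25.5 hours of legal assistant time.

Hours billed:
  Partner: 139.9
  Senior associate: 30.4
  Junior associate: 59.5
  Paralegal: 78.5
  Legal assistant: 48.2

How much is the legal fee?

Partner: 139.9 × $840 = $117,516.00
Senior associate: 30.4 × $370 = $11,248.00
Junior associate: 59.5 × $230 = $13,685.00
Paralegal: 78.5 × $205 = $16,092.50
Legal assistant: 48.2 × $130 = $6,266.00
Subtotal: $164,807.50
Write-off: 25.5 × $130 = $3,315.00
Total: $164,807.50 − $3,315.00 = $161,492.50

$161,492.50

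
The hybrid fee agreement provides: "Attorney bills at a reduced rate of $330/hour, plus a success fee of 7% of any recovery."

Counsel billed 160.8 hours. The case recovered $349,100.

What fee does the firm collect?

$77,501.00

Hourly: 160.8 × $330 = $53,064.00
Success fee: 7% of $349,100 = $24,437.00
Total: $53,064.00 + $24,437.00 = $77,501.00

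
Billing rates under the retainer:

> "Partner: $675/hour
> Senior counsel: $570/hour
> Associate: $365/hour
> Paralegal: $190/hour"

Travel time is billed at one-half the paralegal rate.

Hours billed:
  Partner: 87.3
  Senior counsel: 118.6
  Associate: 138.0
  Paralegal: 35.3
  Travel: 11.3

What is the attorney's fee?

Partner: 87.3 × $675 = $58,927.50
Senior counsel: 118.6 × $570 = $67,602.00
Associate: 138.0 × $365 = $50,370.00
Paralegal: 35.3 × $190 = $6,707.00
Subtotal: $58,927.50 + $67,602.00 + $50,370.00 + $6,707.00 = $183,606.50
Travel: 11.3 × ($190 ÷ 2) = 11.3 × $95.00 = $1,073.50
Total: $183,606.50 + $1,073.50 = $184,680.00

$184,680.00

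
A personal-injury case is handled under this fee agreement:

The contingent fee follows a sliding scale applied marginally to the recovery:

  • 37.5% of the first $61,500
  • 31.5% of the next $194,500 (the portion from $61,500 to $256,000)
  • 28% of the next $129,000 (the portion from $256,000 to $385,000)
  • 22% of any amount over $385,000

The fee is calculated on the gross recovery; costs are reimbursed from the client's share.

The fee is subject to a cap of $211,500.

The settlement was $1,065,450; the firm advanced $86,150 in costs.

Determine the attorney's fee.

$211,500.00

Fee base is the gross recovery, $1,065,450; costs are reimbursed separately.
First $61,500 at 37.5% = $23,062.50
Next $194,500 at 31.5% = $61,267.50
Next $129,000 at 28% = $36,120.00
Remaining $680,450 at 22% = $149,699.00
Fee: $23,062.50 + $61,267.50 + $36,120.00 + $149,699.00 = $270,149.00
$270,149.00 exceeds the $211,500 cap, so the fee is capped at $211,500.00.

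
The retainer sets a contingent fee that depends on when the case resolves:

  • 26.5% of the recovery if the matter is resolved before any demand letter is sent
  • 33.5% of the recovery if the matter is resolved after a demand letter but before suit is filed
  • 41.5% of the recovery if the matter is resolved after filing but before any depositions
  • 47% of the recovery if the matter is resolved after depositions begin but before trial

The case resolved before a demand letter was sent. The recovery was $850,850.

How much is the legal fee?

$225,475.25

The matter resolved before a demand letter was sent, so the 26.5% rate applies.
$850,850 × 26.5% = $225,475.25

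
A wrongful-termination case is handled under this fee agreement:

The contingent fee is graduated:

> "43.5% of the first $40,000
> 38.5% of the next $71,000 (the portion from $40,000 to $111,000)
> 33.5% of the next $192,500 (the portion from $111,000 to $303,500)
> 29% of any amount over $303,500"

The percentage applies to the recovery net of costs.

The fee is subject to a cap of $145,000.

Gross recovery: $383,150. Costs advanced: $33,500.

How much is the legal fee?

Fee base (net of costs): $383,150 − $33,500 = $349,650
First $40,000 at 43.5% = $17,400.00
Next $71,000 at 38.5% = $27,335.00
Next $192,500 at 33.5% = $64,487.50
Remaining $46,150 at 29% = $13,383.50
Fee: $17,400.00 + $27,335.00 + $64,487.50 + $13,383.50 = $122,606.00
$122,606.00 is under the $145,000 cap.

$122,606.00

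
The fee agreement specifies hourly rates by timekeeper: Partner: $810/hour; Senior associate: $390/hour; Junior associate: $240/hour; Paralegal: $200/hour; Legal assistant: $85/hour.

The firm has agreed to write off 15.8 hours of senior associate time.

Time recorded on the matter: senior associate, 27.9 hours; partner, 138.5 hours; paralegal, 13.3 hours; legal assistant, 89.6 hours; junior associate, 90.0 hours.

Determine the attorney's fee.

$148,780.00

Partner: 138.5 × $810 = $112,185.00
Senior associate: 27.9 × $390 = $10,881.00
Junior associate: 90.0 × $240 = $21,600.00
Paralegal: 13.3 × $200 = $2,660.00
Legal assistant: 89.6 × $85 = $7,616.00
Subtotal: $154,942.00
Write-off: 15.8 × $390 = $6,162.00
Total: $154,942.00 − $6,162.00 = $148,780.00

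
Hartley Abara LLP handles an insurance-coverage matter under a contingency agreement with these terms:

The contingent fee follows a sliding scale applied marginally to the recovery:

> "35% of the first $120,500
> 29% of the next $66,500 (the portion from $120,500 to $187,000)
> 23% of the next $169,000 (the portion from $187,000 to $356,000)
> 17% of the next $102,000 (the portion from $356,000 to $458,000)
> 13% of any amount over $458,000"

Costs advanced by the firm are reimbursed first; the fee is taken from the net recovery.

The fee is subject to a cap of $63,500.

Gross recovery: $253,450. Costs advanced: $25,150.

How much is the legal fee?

Fee base (net of costs): $253,450 − $25,150 = $228,300
First $120,500 at 35% = $42,175.00
Next $66,500 at 29% = $19,285.00
Remaining $41,300 at 23% = $9,499.00
Fee: $42,175.00 + $19,285.00 + $9,499.00 = $70,959.00
$70,959.00 exceeds the $63,500 cap, so the fee is capped at $63,500.00.

$63,500.00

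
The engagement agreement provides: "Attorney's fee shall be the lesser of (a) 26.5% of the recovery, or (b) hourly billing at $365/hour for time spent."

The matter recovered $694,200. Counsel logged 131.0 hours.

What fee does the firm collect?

$47,815.00

(a) 26.5% of $694,200 = $183,963.00
(b) 131.0 × $365 = $47,815.00
The lesser is (b): $47,815.00.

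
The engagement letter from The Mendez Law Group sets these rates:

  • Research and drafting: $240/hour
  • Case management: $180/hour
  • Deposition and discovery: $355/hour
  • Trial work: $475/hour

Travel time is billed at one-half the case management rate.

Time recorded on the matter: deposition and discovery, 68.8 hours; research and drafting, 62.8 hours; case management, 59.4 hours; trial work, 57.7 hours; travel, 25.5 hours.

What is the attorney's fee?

Research and drafting: 62.8 × $240 = $15,072.00
Case management: 59.4 × $180 = $10,692.00
Deposition and discovery: 68.8 × $355 = $24,424.00
Trial work: 57.7 × $475 = $27,407.50
Subtotal: $15,072.00 + $10,692.00 + $24,424.00 + $27,407.50 = $77,595.50
Travel: 25.5 × ($180 ÷ 2) = 25.5 × $90.00 = $2,295.00
Total: $77,595.50 + $2,295.00 = $79,890.50

$79,890.50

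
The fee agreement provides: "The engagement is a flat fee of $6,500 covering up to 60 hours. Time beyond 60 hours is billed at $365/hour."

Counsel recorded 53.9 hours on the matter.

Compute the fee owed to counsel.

53.9 hours is within the 60-hour scope; only the flat fee applies.

$6,500.00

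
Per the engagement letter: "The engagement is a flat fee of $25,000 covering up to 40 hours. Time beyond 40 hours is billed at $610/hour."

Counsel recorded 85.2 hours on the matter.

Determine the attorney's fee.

Flat fee: $25,000.00
Excess hours: 85.2 − 40 = 45.2
Overrun: 45.2 × $610 = $27,572.00
Total: $25,000.00 + $27,572.00 = $52,572.00

$52,572.00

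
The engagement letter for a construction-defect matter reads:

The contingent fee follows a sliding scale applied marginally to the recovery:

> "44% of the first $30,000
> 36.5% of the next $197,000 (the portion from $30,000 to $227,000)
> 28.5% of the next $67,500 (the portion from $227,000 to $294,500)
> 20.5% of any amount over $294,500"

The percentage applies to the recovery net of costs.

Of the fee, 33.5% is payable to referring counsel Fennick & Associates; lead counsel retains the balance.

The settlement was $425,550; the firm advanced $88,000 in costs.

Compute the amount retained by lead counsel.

Fee base (net of costs): $425,550 − $88,000 = $337,550
First $30,000 at 44% = $13,200.00
Next $197,000 at 36.5% = $71,905.00
Next $67,500 at 28.5% = $19,237.50
Remaining $43,050 at 20.5% = $8,825.25
Fee: $13,200.00 + $71,905.00 + $19,237.50 + $8,825.25 = $113,167.75
Referral share: 33.5% of $113,167.75 = $37,911.20; lead counsel retains $113,167.75 − $37,911.20 = $75,256.55.

$75,256.55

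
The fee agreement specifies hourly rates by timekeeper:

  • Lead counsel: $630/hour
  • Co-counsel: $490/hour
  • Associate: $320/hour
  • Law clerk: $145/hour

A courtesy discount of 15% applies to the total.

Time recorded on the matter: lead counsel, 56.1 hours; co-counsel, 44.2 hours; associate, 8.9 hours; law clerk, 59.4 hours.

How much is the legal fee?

$58,192.70

Lead counsel: 56.1 × $630 = $35,343.00
Co-counsel: 44.2 × $490 = $21,658.00
Associate: 8.9 × $320 = $2,848.00
Law clerk: 59.4 × $145 = $8,613.00
Subtotal: $68,462.00
Less 15% discount: −$10,269.30
Total: $68,462.00 − $10,269.30 = $58,192.70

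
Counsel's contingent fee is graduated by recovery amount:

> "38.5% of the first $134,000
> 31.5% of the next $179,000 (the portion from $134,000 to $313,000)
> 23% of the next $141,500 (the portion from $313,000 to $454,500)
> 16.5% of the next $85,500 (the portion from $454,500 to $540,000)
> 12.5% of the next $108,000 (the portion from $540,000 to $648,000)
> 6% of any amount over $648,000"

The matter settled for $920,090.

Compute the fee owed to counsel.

$184,452.90

First $134,000 at 38.5% = $51,590.00
Next $179,000 at 31.5% = $56,385.00
Next $141,500 at 23% = $32,545.00
Next $85,500 at 16.5% = $14,107.50
Next $108,000 at 12.5% = $13,500.00
Remaining $272,090 at 6% = $16,325.40
Fee: $51,590.00 + $56,385.00 + $32,545.00 + $14,107.50 + $13,500.00 + $16,325.40 = $184,452.90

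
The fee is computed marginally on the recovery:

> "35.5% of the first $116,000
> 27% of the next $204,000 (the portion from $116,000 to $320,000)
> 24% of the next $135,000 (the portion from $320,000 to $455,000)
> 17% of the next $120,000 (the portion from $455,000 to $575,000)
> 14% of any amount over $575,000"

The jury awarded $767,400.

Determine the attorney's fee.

First $116,000 at 35.5% = $41,180.00
Next $204,000 at 27% = $55,080.00
Next $135,000 at 24% = $32,400.00
Next $120,000 at 17% = $20,400.00
Remaining $192,400 at 14% = $26,936.00
Fee: $41,180.00 + $55,080.00 + $32,400.00 + $20,400.00 + $26,936.00 = $175,996.00

$175,996.00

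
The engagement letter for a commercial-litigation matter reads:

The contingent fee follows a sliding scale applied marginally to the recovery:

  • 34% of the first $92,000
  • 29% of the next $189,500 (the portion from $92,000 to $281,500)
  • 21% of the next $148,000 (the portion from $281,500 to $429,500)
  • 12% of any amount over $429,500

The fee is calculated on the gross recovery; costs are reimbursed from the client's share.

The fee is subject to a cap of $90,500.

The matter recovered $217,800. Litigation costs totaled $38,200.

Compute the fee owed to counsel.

$67,762.00

Fee base is the gross recovery, $217,800; costs are reimbursed separately.
First $92,000 at 34% = $31,280.00
Remaining $125,800 at 29% = $36,482.00
Fee: $31,280.00 + $36,482.00 = $67,762.00
$67,762.00 is under the $90,500 cap.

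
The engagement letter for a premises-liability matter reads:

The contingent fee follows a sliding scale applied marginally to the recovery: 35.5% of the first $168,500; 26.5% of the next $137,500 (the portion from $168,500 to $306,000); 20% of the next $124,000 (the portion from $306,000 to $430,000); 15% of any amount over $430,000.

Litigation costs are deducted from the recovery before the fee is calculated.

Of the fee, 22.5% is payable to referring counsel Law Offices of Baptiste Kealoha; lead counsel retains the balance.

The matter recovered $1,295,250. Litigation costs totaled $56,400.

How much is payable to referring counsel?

$54,536.06

Fee base (net of costs): $1,295,250 − $56,400 = $1,238,850
First $168,500 at 35.5% = $59,817.50
Next $137,500 at 26.5% = $36,437.50
Next $124,000 at 20% = $24,800.00
Remaining $808,850 at 15% = $121,327.50
Fee: $59,817.50 + $36,437.50 + $24,800.00 + $121,327.50 = $242,382.50
Referral share: 22.5% of $242,382.50 = $54,536.06; lead counsel retains $242,382.50 − $54,536.06 = $187,846.44.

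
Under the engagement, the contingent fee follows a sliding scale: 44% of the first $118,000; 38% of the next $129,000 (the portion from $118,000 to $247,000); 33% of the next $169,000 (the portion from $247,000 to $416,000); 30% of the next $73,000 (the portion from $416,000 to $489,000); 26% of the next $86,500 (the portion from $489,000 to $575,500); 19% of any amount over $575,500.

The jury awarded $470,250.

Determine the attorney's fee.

$172,985.00

First $118,000 at 44% = $51,920.00
Next $129,000 at 38% = $49,020.00
Next $169,000 at 33% = $55,770.00
Remaining $54,250 at 30% = $16,275.00
Fee: $51,920.00 + $49,020.00 + $55,770.00 + $16,275.00 = $172,985.00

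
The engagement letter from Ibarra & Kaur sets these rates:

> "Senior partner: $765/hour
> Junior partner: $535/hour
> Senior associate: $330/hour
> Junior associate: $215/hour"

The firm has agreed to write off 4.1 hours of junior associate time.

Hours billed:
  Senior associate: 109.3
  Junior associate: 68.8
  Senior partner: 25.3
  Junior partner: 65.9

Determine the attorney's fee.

$104,590.50

Senior partner: 25.3 × $765 = $19,354.50
Junior partner: 65.9 × $535 = $35,256.50
Senior associate: 109.3 × $330 = $36,069.00
Junior associate: 68.8 × $215 = $14,792.00
Subtotal: $105,472.00
Write-off: 4.1 × $215 = $881.50
Total: $105,472.00 − $881.50 = $104,590.50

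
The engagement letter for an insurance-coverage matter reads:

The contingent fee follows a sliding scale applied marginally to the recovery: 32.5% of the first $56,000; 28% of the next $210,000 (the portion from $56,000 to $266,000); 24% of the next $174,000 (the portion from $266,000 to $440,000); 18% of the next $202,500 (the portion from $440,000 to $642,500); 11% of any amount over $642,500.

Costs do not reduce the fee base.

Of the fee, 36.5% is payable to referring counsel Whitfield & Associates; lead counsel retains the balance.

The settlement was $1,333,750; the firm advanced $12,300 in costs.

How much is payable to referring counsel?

Fee base is the gross recovery, $1,333,750; costs are reimbursed separately.
First $56,000 at 32.5% = $18,200.00
Next $210,000 at 28% = $58,800.00
Next $174,000 at 24% = $41,760.00
Next $202,500 at 18% = $36,450.00
Remaining $691,250 at 11% = $76,037.50
Fee: $18,200.00 + $58,800.00 + $41,760.00 + $36,450.00 + $76,037.50 = $231,247.50
Referral share: 36.5% of $231,247.50 = $84,405.34; lead counsel retains $231,247.50 − $84,405.34 = $146,842.16.

$84,405.34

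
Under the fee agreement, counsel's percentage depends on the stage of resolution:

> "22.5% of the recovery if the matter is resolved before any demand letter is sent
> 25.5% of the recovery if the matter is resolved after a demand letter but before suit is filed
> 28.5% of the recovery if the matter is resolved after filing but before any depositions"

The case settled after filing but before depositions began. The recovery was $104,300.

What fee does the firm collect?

$29,725.50

The matter settled after filing but before depositions began, so the 28.5% rate applies.
$104,300 × 28.5% = $29,725.50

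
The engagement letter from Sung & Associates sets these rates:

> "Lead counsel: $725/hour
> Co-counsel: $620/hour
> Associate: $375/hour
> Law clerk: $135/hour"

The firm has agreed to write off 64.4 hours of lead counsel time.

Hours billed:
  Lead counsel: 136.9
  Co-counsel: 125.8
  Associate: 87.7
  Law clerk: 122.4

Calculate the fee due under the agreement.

$179,970.00

Lead counsel: 136.9 × $725 = $99,252.50
Co-counsel: 125.8 × $620 = $77,996.00
Associate: 87.7 × $375 = $32,887.50
Law clerk: 122.4 × $135 = $16,524.00
Subtotal: $226,660.00
Write-off: 64.4 × $725 = $46,690.00
Total: $226,660.00 − $46,690.00 = $179,970.00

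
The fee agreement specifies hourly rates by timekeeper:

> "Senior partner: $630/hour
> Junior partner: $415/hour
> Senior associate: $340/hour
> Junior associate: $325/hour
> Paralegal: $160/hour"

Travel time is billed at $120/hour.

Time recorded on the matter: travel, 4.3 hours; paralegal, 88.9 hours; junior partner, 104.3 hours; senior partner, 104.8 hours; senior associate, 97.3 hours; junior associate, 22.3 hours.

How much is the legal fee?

Senior partner: 104.8 × $630 = $66,024.00
Junior partner: 104.3 × $415 = $43,284.50
Senior associate: 97.3 × $340 = $33,082.00
Junior associate: 22.3 × $325 = $7,247.50
Paralegal: 88.9 × $160 = $14,224.00
Subtotal: $66,024.00 + $43,284.50 + $33,082.00 + $7,247.50 + $14,224.00 = $163,862.00
Travel: 4.3 × $120 = $516.00
Total: $163,862.00 + $516.00 = $164,378.00

$164,378.00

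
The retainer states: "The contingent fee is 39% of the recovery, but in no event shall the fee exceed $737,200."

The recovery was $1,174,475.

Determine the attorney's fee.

39% of $1,174,475 = $458,045.25
That is under the $737,200 cap.

$458,045.25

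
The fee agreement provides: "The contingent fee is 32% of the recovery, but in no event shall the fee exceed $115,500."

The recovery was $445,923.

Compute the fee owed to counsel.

32% of $445,923 = $142,695.36
That exceeds the $115,500 cap, so the fee is capped at $115,500.

$115,500.00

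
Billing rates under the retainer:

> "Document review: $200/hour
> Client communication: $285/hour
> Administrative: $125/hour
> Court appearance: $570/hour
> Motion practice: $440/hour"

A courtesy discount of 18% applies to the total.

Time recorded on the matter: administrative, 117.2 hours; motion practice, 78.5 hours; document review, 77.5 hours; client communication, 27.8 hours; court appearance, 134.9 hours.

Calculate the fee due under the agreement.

Document review: 77.5 × $200 = $15,500.00
Client communication: 27.8 × $285 = $7,923.00
Administrative: 117.2 × $125 = $14,650.00
Court appearance: 134.9 × $570 = $76,893.00
Motion practice: 78.5 × $440 = $34,540.00
Subtotal: $149,506.00
Less 18% discount: −$26,911.08
Total: $149,506.00 − $26,911.08 = $122,594.92

$122,594.92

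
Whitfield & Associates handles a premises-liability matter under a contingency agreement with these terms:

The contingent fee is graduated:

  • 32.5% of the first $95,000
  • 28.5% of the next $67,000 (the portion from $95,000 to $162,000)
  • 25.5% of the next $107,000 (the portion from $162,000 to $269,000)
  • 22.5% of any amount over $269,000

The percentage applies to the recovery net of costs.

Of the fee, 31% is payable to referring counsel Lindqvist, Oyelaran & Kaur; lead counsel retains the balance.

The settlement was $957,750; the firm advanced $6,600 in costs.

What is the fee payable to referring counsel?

Fee base (net of costs): $957,750 − $6,600 = $951,150
First $95,000 at 32.5% = $30,875.00
Next $67,000 at 28.5% = $19,095.00
Next $107,000 at 25.5% = $27,285.00
Remaining $682,150 at 22.5% = $153,483.75
Fee: $30,875.00 + $19,095.00 + $27,285.00 + $153,483.75 = $230,738.75
Referral share: 31% of $230,738.75 = $71,529.01; lead counsel retains $230,738.75 − $71,529.01 = $159,209.74.

$71,529.01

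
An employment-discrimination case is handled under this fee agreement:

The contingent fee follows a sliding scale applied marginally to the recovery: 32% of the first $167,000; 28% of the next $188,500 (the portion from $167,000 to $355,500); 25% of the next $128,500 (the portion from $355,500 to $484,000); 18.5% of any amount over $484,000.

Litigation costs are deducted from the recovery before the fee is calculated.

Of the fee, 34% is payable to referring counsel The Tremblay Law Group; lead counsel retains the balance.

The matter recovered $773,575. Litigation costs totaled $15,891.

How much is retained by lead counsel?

Fee base (net of costs): $773,575 − $15,891 = $757,684
First $167,000 at 32% = $53,440.00
Next $188,500 at 28% = $52,780.00
Next $128,500 at 25% = $32,125.00
Remaining $273,684 at 18.5% = $50,631.54
Fee: $53,440.00 + $52,780.00 + $32,125.00 + $50,631.54 = $188,976.54
Referral share: 34% of $188,976.54 = $64,252.02; lead counsel retains $188,976.54 − $64,252.02 = $124,724.52.

$124,724.52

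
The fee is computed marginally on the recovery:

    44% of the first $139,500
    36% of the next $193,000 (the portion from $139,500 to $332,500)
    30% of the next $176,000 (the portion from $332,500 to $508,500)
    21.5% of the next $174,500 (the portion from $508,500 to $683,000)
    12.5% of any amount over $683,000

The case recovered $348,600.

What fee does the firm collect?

$135,690.00

First $139,500 at 44% = $61,380.00
Next $193,000 at 36% = $69,480.00
Remaining $16,100 at 30% = $4,830.00
Fee: $61,380.00 + $69,480.00 + $4,830.00 = $135,690.00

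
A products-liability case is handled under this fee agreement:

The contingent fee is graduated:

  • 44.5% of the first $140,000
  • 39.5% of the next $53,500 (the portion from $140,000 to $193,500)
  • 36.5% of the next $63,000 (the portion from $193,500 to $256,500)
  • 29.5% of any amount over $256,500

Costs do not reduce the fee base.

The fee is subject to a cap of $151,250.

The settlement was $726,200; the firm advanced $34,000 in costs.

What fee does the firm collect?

Fee base is the gross recovery, $726,200; costs are reimbursed separately.
First $140,000 at 44.5% = $62,300.00
Next $53,500 at 39.5% = $21,132.50
Next $63,000 at 36.5% = $22,995.00
Remaining $469,700 at 29.5% = $138,561.50
Fee: $62,300.00 + $21,132.50 + $22,995.00 + $138,561.50 = $244,989.00
$244,989.00 exceeds the $151,250 cap, so the fee is capped at $151,250.00.

$151,250.00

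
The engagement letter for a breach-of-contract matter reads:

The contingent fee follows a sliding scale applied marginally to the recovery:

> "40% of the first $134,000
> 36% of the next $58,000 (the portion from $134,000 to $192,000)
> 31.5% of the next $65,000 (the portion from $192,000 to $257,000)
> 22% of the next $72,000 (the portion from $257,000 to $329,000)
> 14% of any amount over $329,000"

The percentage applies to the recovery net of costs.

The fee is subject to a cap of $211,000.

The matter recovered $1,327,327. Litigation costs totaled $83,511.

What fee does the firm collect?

$211,000.00

Fee base (net of costs): $1,327,327 − $83,511 = $1,243,816
First $134,000 at 40% = $53,600.00
Next $58,000 at 36% = $20,880.00
Next $65,000 at 31.5% = $20,475.00
Next $72,000 at 22% = $15,840.00
Remaining $914,816 at 14% = $128,074.24
Fee: $53,600.00 + $20,880.00 + $20,475.00 + $15,840.00 + $128,074.24 = $238,869.24
$238,869.24 exceeds the $211,000 cap, so the fee is capped at $211,000.00.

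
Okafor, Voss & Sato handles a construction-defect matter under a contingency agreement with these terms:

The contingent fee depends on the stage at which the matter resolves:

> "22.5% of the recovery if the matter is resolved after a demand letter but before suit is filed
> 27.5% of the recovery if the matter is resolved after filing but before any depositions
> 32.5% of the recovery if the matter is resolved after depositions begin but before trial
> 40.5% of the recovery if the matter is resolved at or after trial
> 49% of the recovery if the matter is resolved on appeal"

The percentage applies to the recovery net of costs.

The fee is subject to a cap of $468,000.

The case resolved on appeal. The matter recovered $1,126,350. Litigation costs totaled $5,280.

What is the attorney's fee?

Fee base (net of costs): $1,126,350 − $5,280 = $1,121,070
The matter resolved on appeal, so the 49% rate applies.
$1,121,070 × 49% = $549,324.30
$549,324.30 exceeds the $468,000 cap, so the fee is capped at $468,000.00.

$468,000.00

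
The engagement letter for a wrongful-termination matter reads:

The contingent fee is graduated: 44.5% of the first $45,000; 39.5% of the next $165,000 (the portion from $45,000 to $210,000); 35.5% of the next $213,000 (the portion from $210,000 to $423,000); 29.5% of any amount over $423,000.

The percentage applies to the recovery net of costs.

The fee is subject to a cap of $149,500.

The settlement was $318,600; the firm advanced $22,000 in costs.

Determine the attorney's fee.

Fee base (net of costs): $318,600 − $22,000 = $296,600
First $45,000 at 44.5% = $20,025.00
Next $165,000 at 39.5% = $65,175.00
Remaining $86,600 at 35.5% = $30,743.00
Fee: $20,025.00 + $65,175.00 + $30,743.00 = $115,943.00
$115,943.00 is under the $149,500 cap.

$115,943.00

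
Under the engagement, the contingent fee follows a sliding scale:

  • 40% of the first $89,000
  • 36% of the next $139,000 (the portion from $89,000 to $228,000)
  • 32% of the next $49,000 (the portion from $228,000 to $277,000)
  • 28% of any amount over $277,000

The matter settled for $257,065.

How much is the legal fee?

First $89,000 at 40% = $35,600.00
Next $139,000 at 36% = $50,040.00
Remaining $29,065 at 32% = $9,300.80
Fee: $35,600.00 + $50,040.00 + $9,300.80 = $94,940.80

$94,940.80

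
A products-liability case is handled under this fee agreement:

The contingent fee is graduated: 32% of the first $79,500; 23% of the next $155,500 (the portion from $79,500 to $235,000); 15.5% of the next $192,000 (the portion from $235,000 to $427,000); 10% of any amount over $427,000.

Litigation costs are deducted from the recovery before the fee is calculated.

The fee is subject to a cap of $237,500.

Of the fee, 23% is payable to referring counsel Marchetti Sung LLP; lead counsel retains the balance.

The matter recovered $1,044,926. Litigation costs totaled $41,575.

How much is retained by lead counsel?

Fee base (net of costs): $1,044,926 − $41,575 = $1,003,351
First $79,500 at 32% = $25,440.00
Next $155,500 at 23% = $35,765.00
Next $192,000 at 15.5% = $29,760.00
Remaining $576,351 at 10% = $57,635.10
Fee: $25,440.00 + $35,765.00 + $29,760.00 + $57,635.10 = $148,600.10
$148,600.10 is under the $237,500 cap.
Referral share: 23% of $148,600.10 = $34,178.02; lead counsel retains $148,600.10 − $34,178.02 = $114,422.08.

$114,422.08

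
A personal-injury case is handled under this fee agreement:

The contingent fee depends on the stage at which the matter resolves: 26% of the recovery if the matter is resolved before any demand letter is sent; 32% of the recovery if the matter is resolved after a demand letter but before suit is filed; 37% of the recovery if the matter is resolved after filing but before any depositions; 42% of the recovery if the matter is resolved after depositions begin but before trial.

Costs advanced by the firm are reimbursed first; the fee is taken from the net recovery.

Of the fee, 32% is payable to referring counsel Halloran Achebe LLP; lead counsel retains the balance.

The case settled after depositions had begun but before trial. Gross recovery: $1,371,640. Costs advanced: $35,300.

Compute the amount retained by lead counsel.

$381,658.70

Fee base (net of costs): $1,371,640 − $35,300 = $1,336,340
The matter settled after depositions had begun but before trial, so the 42% rate applies.
$1,336,340 × 42% = $561,262.80
Referral share: 32% of $561,262.80 = $179,604.10; lead counsel retains $561,262.80 − $179,604.10 = $381,658.70.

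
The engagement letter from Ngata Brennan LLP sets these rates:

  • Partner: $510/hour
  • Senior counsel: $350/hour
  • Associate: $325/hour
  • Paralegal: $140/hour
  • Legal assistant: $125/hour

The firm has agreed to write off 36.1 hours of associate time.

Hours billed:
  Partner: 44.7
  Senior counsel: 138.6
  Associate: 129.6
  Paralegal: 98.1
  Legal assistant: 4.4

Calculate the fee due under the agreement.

$115,978.50

Partner: 44.7 × $510 = $22,797.00
Senior counsel: 138.6 × $350 = $48,510.00
Associate: 129.6 × $325 = $42,120.00
Paralegal: 98.1 × $140 = $13,734.00
Legal assistant: 4.4 × $125 = $550.00
Subtotal: $127,711.00
Write-off: 36.1 × $325 = $11,732.50
Total: $127,711.00 − $11,732.50 = $115,978.50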